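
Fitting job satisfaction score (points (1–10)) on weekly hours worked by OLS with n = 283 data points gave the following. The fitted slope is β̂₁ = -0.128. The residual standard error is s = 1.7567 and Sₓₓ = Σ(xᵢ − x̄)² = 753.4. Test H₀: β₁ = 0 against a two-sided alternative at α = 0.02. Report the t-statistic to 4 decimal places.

SE(β̂₁) = s/√Sₓₓ = 1.7567/√753.4 = 0.0640007.
t = -0.128 / 0.0640007 = -2.0000.
df = n − 2 = 281.
Two-sided p ≈ 0.0465, which is ≥ 0.02, so fail to reject H₀.
The data do not give significant evidence of an association between weekly hours worked and job satisfaction score.

t = -2.0000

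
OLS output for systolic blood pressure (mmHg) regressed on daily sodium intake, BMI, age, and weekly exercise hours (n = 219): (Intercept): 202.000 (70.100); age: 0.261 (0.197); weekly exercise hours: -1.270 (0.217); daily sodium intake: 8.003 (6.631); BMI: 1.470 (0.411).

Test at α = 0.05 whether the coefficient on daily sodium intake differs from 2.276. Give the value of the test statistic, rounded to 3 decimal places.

t = 0.864

Read off: b = 8.003, SE = 6.631 for daily sodium intake.
H₀: β₁ = 2.276 vs H₁: β₁ ≠ 2.276.
t = (8.003 − 2.276) / 6.631 = 0.864.
df = n − k − 1 = 219 − 4 − 1 = 214.
Two-sided p ≈ 0.3887, which is ≥ 0.05, so fail to reject H₀.
The data are consistent with a true slope of 2.276 mmHg per unit of daily sodium intake, holding the other predictors fixed.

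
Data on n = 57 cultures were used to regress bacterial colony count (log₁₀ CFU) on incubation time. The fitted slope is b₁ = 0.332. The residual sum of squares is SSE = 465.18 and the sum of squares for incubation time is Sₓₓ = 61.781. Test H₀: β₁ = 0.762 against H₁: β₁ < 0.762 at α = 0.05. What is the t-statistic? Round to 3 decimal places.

t = -1.162

MSE = SSE/(n − 2) = 465.18/55 = 8.45782.
SE(b₁) = √(MSE/Sₓₓ) = √(8.45782/61.781) = 0.37.
t = (0.332 − 0.762) / 0.37 = -1.162.
df = n − 2 = 55.
One-sided p ≈ 0.1251, which is ≥ 0.05, so fail to reject H₀.
The data do not give significant evidence that the true slope on incubation time is below 0.762 log₁₀ CFU per unit.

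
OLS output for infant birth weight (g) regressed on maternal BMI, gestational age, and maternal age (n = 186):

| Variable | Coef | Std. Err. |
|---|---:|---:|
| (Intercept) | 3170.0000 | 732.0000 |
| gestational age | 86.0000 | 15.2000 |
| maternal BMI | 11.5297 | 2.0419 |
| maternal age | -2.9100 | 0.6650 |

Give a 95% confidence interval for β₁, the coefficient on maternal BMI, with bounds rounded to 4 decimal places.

(7.5009, 15.5585)

Read off: b = 11.5297, SE = 2.0419 for maternal BMI.
df = n − k − 1 = 186 − 3 − 1 = 182.
t* = t_{0.025, 182} = 1.973084.
Margin = t* × SE = 1.973084 × 2.0419 = 4.028840.
CI: 11.5297 ± 4.028840 → (7.5009, 15.5585).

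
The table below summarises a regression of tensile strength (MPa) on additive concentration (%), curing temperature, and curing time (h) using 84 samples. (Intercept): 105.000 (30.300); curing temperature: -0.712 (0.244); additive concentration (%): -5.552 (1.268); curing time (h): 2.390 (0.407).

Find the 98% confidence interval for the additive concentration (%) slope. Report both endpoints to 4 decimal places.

Read off: b = -5.552, SE = 1.268 for additive concentration (%).
df = n − k − 1 = 84 − 3 − 1 = 80.
t* = t_{0.01, 80} = 2.373868.
Margin = t* × SE = 2.373868 × 1.268 = 3.010065.
CI: -5.552 ± 3.010065 → (-8.5621, -2.5419).

(-8.5621, -2.5419)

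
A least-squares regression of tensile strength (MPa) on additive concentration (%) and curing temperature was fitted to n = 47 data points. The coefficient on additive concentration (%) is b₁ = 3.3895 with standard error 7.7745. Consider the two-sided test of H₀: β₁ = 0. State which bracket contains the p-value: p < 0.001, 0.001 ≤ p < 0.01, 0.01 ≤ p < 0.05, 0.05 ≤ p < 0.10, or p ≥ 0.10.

p ≥ 0.10

t = 3.3895 / 7.7745 = 0.436.
df = n − k − 1 = 47 − 2 − 1 = 44.
Two-sided p = 2·P(T_{44} > |t|) ≈ 0.6650.
So p ≥ 0.10.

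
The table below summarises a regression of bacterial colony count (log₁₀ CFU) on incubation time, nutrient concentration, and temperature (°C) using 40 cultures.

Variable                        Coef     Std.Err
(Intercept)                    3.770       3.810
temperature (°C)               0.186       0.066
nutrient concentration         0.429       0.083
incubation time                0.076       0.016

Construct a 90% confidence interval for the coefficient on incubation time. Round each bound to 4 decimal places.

(0.0490, 0.1030)

Read off: b = 0.076, SE = 0.016 for incubation time.
df = n − k − 1 = 40 − 3 − 1 = 36.
t* = t_{0.05, 36} = 1.688298.
Margin = t* × SE = 1.688298 × 0.016 = 0.027013.
CI: 0.076 ± 0.027013 → (0.0490, 0.1030).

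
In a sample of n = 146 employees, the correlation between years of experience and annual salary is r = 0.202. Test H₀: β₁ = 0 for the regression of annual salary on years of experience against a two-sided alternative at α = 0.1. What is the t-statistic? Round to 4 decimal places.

t = 2.4750

t = r·√(n − 2)/√(1 − r²) = 0.202·√144/√0.959196 = 2.4750.
df = n − 2 = 144.
Two-sided p ≈ 0.0145, which is < 0.1, so reject H₀.
There is evidence of a linear association between years of experience and annual salary.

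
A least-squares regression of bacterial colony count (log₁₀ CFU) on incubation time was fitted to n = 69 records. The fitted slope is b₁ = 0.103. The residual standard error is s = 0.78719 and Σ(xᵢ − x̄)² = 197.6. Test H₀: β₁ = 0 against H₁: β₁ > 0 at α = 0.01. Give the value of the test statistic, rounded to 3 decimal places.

t = 1.839

SE(b₁) = s/√Sₓₓ = 0.78719/√197.6 = 0.0559998.
t = 0.103 / 0.0559998 = 1.839.
df = n − 2 = 67.
One-sided p ≈ 0.0352, which is ≥ 0.01, so fail to reject H₀.
The data do not give significant evidence that the true slope on incubation time is positive.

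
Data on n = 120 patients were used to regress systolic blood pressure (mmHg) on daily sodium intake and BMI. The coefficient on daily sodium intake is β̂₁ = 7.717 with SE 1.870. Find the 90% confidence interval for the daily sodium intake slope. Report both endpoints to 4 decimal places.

(4.6166, 10.8174)

df = n − k − 1 = 120 − 2 − 1 = 117.
t* = t_{0.05, 117} = 1.657982.
Margin = t* × SE = 1.657982 × 1.870 = 3.100426.
CI: 7.717 ± 3.100426 → (4.6166, 10.8174).
With 90% confidence, each one-unit increase in daily sodium intake is associated with a change of between 4.6166 and 10.8174 mmHg in systolic blood pressure, holding the other predictors fixed.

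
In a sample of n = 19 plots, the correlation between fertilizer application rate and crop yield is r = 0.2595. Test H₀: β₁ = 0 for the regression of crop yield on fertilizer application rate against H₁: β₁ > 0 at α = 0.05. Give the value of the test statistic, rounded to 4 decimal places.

t = 1.1079

t = r·√(n − 2)/√(1 − r²) = 0.2595·√17/√0.93266 = 1.1079.
df = n − 2 = 17.
One-sided p ≈ 0.1417, which is ≥ 0.05, so fail to reject H₀.
The data do not give significant evidence of a linear association between fertilizer application rate and crop yield.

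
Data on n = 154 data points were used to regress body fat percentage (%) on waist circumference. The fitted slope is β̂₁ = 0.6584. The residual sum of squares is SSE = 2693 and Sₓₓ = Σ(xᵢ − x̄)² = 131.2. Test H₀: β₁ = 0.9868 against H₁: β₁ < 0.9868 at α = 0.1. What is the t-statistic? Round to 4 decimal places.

MSE = SSE/(n − 2) = 2693/152 = 17.7171.
SE(β̂₁) = √(MSE/Sₓₓ) = √(17.7171/131.2) = 0.367476.
t = (0.6584 − 0.9868) / 0.367476 = -0.8937.
df = n − 2 = 152.
One-sided p ≈ 0.1865, which is ≥ 0.1, so fail to reject H₀.
The data do not give significant evidence that the true slope on waist circumference is below 0.9868 % per unit.

t = -0.8937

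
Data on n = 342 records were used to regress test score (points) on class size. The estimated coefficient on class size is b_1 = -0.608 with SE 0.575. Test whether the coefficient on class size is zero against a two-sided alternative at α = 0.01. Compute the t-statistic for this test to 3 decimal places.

t = -1.057

H₀: β₁ = 0 vs H₁: β₁ ≠ 0.
t = (b_1 − β₁⁰)/SE = -0.608 / 0.575 = -1.057.
df = n − 2 = 342 − 2 = 340.
Two-sided p ≈ 0.2911, which is ≥ 0.01, so fail to reject H₀.
The data do not give significant evidence of an association between class size and test score.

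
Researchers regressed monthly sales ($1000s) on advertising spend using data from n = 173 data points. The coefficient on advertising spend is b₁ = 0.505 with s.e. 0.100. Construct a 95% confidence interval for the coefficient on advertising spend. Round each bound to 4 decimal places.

df = n − 2 = 173 − 2 = 171.
t* = t_{0.025, 171} = 1.973934.
Margin = t* × SE = 1.973934 × 0.100 = 0.197393.
CI: 0.505 ± 0.197393 → (0.3076, 0.7024).
With 95% confidence, each one-unit increase in advertising spend is associated with a change of between 0.3076 and 0.7024 $1000s in monthly sales.

(0.3076, 0.7024)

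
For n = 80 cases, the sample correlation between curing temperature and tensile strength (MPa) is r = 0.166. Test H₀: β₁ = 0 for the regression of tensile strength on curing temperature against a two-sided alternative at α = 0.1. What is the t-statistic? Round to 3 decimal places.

t = r·√(n − 2)/√(1 − r²) = 0.166·√78/√0.972444 = 1.487.
df = n − 2 = 78.
Two-sided p ≈ 0.1411, which is ≥ 0.1, so fail to reject H₀.
The data do not give significant evidence of a linear association between curing temperature and tensile strength.

t = 1.487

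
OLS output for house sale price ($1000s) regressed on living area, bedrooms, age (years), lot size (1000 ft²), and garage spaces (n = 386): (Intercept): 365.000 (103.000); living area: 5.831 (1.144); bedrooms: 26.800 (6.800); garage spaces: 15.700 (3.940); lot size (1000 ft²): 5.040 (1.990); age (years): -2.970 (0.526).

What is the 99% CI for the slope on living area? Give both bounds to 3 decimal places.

(2.869, 8.793)

Read off: b = 5.831, SE = 1.144 for living area.
df = n − k − 1 = 386 − 5 − 1 = 380.
t* = t_{0.005, 380} = 2.588829.
Margin = t* × SE = 2.588829 × 1.144 = 2.96162.
CI: 5.831 ± 2.96162 → (2.869, 8.793).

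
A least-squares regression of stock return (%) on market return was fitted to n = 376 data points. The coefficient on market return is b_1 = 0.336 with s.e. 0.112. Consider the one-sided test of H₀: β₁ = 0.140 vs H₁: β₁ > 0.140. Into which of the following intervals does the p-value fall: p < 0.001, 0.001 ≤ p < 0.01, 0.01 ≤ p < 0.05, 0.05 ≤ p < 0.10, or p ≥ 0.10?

0.01 ≤ p < 0.05

t = (0.336 − 0.140) / 0.112 = 1.750.
df = n − 2 = 376 − 2 = 374.
One-sided p = P(T_{374} > t) ≈ 0.0405.
So 0.01 ≤ p < 0.05.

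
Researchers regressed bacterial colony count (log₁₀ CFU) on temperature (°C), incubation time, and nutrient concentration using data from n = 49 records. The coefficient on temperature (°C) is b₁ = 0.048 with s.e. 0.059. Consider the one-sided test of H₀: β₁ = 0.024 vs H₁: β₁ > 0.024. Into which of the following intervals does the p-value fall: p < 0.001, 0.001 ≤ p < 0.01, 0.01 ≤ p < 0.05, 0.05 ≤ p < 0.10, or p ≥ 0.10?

t = (0.048 − 0.024) / 0.059 = 0.407.
df = n − k − 1 = 49 − 3 − 1 = 45.
One-sided p = P(T_{45} > t) ≈ 0.3430.
So p ≥ 0.10.

p ≥ 0.10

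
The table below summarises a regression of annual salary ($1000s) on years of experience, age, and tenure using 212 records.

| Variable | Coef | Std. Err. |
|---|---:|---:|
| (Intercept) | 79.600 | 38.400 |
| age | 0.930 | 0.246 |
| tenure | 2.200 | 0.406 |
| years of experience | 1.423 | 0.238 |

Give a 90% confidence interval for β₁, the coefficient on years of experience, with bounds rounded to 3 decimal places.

Read off: b = 1.423, SE = 0.238 for years of experience.
df = n − k − 1 = 212 − 3 − 1 = 208.
t* = t_{0.05, 208} = 1.652212.
Margin = t* × SE = 1.652212 × 0.238 = 0.39323.
CI: 1.423 ± 0.39323 → (1.030, 1.816).

(1.030, 1.816)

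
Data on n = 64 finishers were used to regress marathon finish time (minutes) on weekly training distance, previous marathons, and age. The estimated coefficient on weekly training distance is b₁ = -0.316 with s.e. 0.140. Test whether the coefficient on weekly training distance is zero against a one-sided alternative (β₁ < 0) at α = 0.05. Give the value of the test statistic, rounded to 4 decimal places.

t = -2.2571

H₀: β₁ = 0 vs H₁: β₁ < 0.
t = (b₁ − β₁⁰)/SE = -0.316 / 0.140 = -2.2571.
df = n − k − 1 = 64 − 3 − 1 = 60.
One-sided p ≈ 0.0138, which is < 0.05, so reject H₀.
There is evidence that the true slope on weekly training distance is negative, holding the other predictors fixed.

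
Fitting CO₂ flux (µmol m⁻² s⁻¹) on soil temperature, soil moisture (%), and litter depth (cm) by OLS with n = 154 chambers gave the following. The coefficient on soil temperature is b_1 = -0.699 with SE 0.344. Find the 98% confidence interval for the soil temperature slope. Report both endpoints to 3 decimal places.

(-1.508, 0.110)

df = n − k − 1 = 154 − 3 − 1 = 150.
t* = t_{0.01, 150} = 2.351465.
Margin = t* × SE = 2.351465 × 0.344 = 0.80890.
CI: -0.699 ± 0.80890 → (-1.508, 0.110).
With 98% confidence, each one-unit increase in soil temperature is associated with a change of between -1.508 and 0.110 µmol m⁻² s⁻¹ in CO₂ flux, holding the other predictors fixed.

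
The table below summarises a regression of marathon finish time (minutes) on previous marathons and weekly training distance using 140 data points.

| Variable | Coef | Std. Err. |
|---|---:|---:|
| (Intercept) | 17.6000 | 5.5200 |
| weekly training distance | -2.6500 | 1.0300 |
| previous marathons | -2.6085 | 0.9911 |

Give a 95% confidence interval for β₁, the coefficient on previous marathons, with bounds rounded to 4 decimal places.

(-4.5683, -0.6487)

Read off: b = -2.6085, SE = 0.9911 for previous marathons.
df = n − k − 1 = 140 − 2 − 1 = 137.
t* = t_{0.025, 137} = 1.977431.
Margin = t* × SE = 1.977431 × 0.9911 = 1.959832.
CI: -2.6085 ± 1.959832 → (-4.5683, -0.6487).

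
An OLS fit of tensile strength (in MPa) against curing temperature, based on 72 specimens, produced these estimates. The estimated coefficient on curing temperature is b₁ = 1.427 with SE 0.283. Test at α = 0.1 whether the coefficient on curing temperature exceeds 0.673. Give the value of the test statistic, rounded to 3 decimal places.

t = 2.664

H₀: β₁ = 0.673 vs H₁: β₁ > 0.673.
t = (b₁ − β₁⁰)/SE = (1.427 − 0.673) / 0.283 = 2.664.
df = n − 2 = 72 − 2 = 70.
One-sided p ≈ 0.0048, which is < 0.1, so reject H₀.
There is evidence that the true slope on curing temperature exceeds 0.673 MPa per unit.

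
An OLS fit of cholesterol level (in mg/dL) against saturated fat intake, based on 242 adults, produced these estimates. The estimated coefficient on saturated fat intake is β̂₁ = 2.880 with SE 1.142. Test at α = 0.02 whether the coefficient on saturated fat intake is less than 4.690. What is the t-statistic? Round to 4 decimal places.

H₀: β₁ = 4.690 vs H₁: β₁ < 4.690.
t = (β̂₁ − β₁⁰)/SE = (2.880 − 4.690) / 1.142 = -1.5849.
df = n − 2 = 242 − 2 = 240.
One-sided p ≈ 0.0571, which is ≥ 0.02, so fail to reject H₀.
The data do not give significant evidence that the true slope on saturated fat intake is below 4.690 mg/dL per unit.

t = -1.5849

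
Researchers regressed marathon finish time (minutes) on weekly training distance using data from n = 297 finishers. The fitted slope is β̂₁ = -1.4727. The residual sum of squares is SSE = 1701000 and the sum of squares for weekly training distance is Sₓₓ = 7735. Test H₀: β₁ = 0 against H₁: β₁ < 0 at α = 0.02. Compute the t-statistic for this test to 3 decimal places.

t = -1.706

MSE = SSE/(n − 2) = 1701000/295 = 5766.1.
SE(β̂₁) = √(MSE/Sₓₓ) = √(5766.1/7735) = 0.863398.
t = -1.4727 / 0.863398 = -1.706.
df = n − 2 = 295.
One-sided p ≈ 0.0446, which is ≥ 0.02, so fail to reject H₀.
The data do not give significant evidence that the true slope on weekly training distance is negative.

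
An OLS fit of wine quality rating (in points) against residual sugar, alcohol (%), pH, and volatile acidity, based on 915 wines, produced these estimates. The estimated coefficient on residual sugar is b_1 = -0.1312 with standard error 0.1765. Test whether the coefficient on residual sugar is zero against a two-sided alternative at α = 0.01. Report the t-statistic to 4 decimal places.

t = -0.7433

H₀: β₁ = 0 vs H₁: β₁ ≠ 0.
t = (b_1 − β₁⁰)/SE = -0.1312 / 0.1765 = -0.7433.
df = n − k − 1 = 915 − 4 − 1 = 910.
Two-sided p ≈ 0.4575, which is ≥ 0.01, so fail to reject H₀.
The data do not give significant evidence of an association between residual sugar and wine quality rating, after adjusting for the other predictors.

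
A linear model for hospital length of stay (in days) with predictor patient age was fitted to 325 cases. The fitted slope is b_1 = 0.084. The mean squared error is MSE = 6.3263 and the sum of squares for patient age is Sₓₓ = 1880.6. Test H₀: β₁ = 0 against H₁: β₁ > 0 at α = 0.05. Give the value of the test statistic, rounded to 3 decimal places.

t = 1.448

SE(b_1) = √(MSE/Sₓₓ) = √(6.3263/1880.6) = 0.0579998.
t = 0.084 / 0.0579998 = 1.448.
df = n − 2 = 323.
One-sided p ≈ 0.0743, which is ≥ 0.05, so fail to reject H₀.
The data do not give significant evidence that the true slope on patient age is positive.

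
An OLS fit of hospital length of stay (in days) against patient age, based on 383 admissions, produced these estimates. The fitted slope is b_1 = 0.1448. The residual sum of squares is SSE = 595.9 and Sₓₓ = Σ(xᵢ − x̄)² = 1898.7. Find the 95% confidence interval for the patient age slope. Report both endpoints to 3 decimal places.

MSE = SSE/(n − 2) = 595.9/381 = 1.56404.
SE(b_1) = √(MSE/Sₓₓ) = √(1.56404/1898.7) = 0.0287009.
df = n − 2 = 381.
t* = t_{0.025, 381} = 1.96621.
Margin = t* × SE = 1.96621 × 0.0287009 = 0.05643.
CI: 0.1448 ± 0.05643 → (0.088, 0.201).
With 95% confidence, each one-unit increase in patient age is associated with a change of between 0.088 and 0.201 days in hospital length of stay.

(0.088, 0.201)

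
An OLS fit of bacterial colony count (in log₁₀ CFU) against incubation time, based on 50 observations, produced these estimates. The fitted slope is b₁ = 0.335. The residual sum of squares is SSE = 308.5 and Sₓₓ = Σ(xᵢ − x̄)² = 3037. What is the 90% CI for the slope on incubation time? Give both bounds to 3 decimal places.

MSE = SSE/(n − 2) = 308.5/48 = 6.42708.
SE(b₁) = √(MSE/Sₓₓ) = √(6.42708/3037) = 0.0460028.
df = n − 2 = 48.
t* = t_{0.05, 48} = 1.677224.
Margin = t* × SE = 1.677224 × 0.0460028 = 0.07716.
CI: 0.335 ± 0.07716 → (0.258, 0.412).
With 90% confidence, each one-unit increase in incubation time is associated with a change of between 0.258 and 0.412 log₁₀ CFU in bacterial colony count.

(0.258, 0.412)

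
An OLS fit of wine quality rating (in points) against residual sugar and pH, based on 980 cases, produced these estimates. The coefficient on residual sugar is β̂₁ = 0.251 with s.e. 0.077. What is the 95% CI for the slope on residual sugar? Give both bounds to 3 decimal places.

(0.100, 0.402)

df = n − k − 1 = 980 − 2 − 1 = 977.
t* = t_{0.025, 977} = 1.962395.
Margin = t* × SE = 1.962395 × 0.077 = 0.15110.
CI: 0.251 ± 0.15110 → (0.100, 0.402).
With 95% confidence, each one-unit increase in residual sugar is associated with a change of between 0.100 and 0.402 points in wine quality rating, holding the other predictors fixed.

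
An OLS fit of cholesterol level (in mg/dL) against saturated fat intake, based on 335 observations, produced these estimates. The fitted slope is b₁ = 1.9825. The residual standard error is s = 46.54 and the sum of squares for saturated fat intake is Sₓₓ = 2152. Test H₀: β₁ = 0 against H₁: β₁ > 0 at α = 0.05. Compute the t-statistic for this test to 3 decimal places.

t = 1.976

SE(b₁) = s/√Sₓₓ = 46.54/√2152 = 1.00324.
t = 1.9825 / 1.00324 = 1.976.
df = n − 2 = 333.
One-sided p ≈ 0.0245, which is < 0.05, so reject H₀.
There is evidence that the true slope on saturated fat intake is positive.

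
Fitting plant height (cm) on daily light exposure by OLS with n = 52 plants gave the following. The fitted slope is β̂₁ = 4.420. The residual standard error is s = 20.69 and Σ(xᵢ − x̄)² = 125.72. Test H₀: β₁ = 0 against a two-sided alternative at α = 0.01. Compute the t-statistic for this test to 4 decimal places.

SE(β̂₁) = s/√Sₓₓ = 20.69/√125.72 = 1.84526.
t = 4.420 / 1.84526 = 2.3953.
df = n − 2 = 50.
Two-sided p ≈ 0.0204, which is ≥ 0.01, so fail to reject H₀.
The data do not give significant evidence of an association between daily light exposure and plant height.

t = 2.3953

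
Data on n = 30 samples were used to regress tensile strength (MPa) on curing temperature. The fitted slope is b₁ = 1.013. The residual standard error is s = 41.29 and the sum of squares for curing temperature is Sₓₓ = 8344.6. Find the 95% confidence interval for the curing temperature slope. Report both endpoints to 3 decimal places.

(0.087, 1.939)

SE(b₁) = s/√Sₓₓ = 41.29/√8344.6 = 0.452004.
df = n − 2 = 28.
t* = t_{0.025, 28} = 2.048407.
Margin = t* × SE = 2.048407 × 0.452004 = 0.92589.
CI: 1.013 ± 0.92589 → (0.087, 1.939).
With 95% confidence, each one-unit increase in curing temperature is associated with a change of between 0.087 and 1.939 MPa in tensile strength.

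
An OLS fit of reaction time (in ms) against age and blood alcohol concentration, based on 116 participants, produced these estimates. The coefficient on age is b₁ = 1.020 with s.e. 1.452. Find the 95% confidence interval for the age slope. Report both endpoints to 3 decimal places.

df = n − k − 1 = 116 − 2 − 1 = 113.
t* = t_{0.025, 113} = 1.98118.
Margin = t* × SE = 1.98118 × 1.452 = 2.87667.
CI: 1.020 ± 2.87667 → (-1.857, 3.897).
With 95% confidence, each one-unit increase in age is associated with a change of between -1.857 and 3.897 ms in reaction time, holding the other predictors fixed.

(-1.857, 3.897)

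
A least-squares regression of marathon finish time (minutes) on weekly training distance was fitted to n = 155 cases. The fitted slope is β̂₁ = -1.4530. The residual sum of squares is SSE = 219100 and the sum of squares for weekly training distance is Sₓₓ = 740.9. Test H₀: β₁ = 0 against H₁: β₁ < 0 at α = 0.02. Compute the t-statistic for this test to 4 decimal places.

t = -1.0451

MSE = SSE/(n − 2) = 219100/153 = 1432.03.
SE(β̂₁) = √(MSE/Sₓₓ) = √(1432.03/740.9) = 1.39026.
t = -1.4530 / 1.39026 = -1.0451.
df = n − 2 = 153.
One-sided p ≈ 0.1488, which is ≥ 0.02, so fail to reject H₀.
The data do not give significant evidence that the true slope on weekly training distance is negative.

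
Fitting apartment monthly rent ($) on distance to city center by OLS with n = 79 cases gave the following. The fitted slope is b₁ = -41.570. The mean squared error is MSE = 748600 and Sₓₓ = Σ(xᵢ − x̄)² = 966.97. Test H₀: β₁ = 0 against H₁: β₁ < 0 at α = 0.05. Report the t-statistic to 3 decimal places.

SE(b₁) = √(MSE/Sₓₓ) = √(748600/966.97) = 27.8239.
t = -41.570 / 27.8239 = -1.494.
df = n − 2 = 77.
One-sided p ≈ 0.0696, which is ≥ 0.05, so fail to reject H₀.
The data do not give significant evidence that the true slope on distance to city center is negative.

t = -1.494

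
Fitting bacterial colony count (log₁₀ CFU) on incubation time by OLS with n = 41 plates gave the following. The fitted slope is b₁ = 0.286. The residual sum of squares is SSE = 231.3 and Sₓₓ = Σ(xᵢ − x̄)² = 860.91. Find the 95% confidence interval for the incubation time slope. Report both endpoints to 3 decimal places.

(0.118, 0.454)

MSE = SSE/(n − 2) = 231.3/39 = 5.93077.
SE(b₁) = √(MSE/Sₓₓ) = √(5.93077/860.91) = 0.0829997.
df = n − 2 = 39.
t* = t_{0.025, 39} = 2.022691.
Margin = t* × SE = 2.022691 × 0.0829997 = 0.16788.
CI: 0.286 ± 0.16788 → (0.118, 0.454).
With 95% confidence, each one-unit increase in incubation time is associated with a change of between 0.118 and 0.454 log₁₀ CFU in bacterial colony count.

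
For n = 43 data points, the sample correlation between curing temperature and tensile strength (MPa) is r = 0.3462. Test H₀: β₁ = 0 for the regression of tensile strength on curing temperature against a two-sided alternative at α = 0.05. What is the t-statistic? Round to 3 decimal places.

t = 2.363

t = r·√(n − 2)/√(1 − r²) = 0.3462·√41/√0.880146 = 2.363.
df = n − 2 = 41.
Two-sided p ≈ 0.0230, which is < 0.05, so reject H₀.
There is evidence of a linear association between curing temperature and tensile strength.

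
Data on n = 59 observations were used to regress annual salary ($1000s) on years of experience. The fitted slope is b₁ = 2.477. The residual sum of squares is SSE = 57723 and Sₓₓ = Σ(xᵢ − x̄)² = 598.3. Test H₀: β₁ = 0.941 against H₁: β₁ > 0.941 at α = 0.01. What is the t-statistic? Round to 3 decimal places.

t = 1.181

MSE = SSE/(n − 2) = 57723/57 = 1012.68.
SE(b₁) = √(MSE/Sₓₓ) = √(1012.68/598.3) = 1.301.
t = (2.477 − 0.941) / 1.301 = 1.181.
df = n − 2 = 57.
One-sided p ≈ 0.1213, which is ≥ 0.01, so fail to reject H₀.
The data do not give significant evidence that the true slope on years of experience exceeds 0.941 $1000s per unit.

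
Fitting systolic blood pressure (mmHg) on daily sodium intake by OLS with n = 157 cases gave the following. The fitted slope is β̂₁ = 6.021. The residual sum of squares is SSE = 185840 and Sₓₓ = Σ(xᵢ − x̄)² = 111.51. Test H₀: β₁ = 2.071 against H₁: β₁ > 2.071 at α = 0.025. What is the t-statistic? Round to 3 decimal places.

MSE = SSE/(n − 2) = 185840/155 = 1198.97.
SE(β̂₁) = √(MSE/Sₓₓ) = √(1198.97/111.51) = 3.27904.
t = (6.021 − 2.071) / 3.27904 = 1.205.
df = n − 2 = 155.
One-sided p ≈ 0.1151, which is ≥ 0.025, so fail to reject H₀.
The data do not give significant evidence that the true slope on daily sodium intake exceeds 2.071 mmHg per unit.

t = 1.205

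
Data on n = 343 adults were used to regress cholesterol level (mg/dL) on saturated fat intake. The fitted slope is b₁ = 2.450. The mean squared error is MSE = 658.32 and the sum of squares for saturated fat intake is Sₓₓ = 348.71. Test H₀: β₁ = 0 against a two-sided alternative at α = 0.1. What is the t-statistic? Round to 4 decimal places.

SE(b₁) = √(MSE/Sₓₓ) = √(658.32/348.71) = 1.374.
t = 2.450 / 1.374 = 1.7831.
df = n − 2 = 341.
Two-sided p ≈ 0.0755, which is < 0.1, so reject H₀.
There is evidence that saturated fat intake is associated with cholesterol level.

t = 1.7831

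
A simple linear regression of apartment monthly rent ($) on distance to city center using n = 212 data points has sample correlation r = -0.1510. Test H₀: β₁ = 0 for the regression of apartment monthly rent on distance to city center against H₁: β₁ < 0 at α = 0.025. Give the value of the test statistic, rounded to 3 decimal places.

t = -2.214

t = r·√(n − 2)/√(1 − r²) = -0.1510·√210/√0.977199 = -2.214.
df = n − 2 = 210.
One-sided p ≈ 0.0140, which is < 0.025, so reject H₀.
There is evidence of a linear association between distance to city center and apartment monthly rent.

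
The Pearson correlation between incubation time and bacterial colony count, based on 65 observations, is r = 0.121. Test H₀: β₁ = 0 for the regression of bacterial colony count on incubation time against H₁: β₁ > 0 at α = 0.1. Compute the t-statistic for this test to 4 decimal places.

t = r·√(n − 2)/√(1 − r²) = 0.121·√63/√0.985359 = 0.9675.
df = n − 2 = 63.
One-sided p ≈ 0.1685, which is ≥ 0.1, so fail to reject H₀.
The data do not give significant evidence of a linear association between incubation time and bacterial colony count.

t = 0.9675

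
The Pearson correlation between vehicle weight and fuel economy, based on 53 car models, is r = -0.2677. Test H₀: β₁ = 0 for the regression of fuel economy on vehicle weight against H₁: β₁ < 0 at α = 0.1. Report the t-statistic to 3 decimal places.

t = r·√(n − 2)/√(1 − r²) = -0.2677·√51/√0.928337 = -1.984.
df = n − 2 = 51.
One-sided p ≈ 0.0263, which is < 0.1, so reject H₀.
There is evidence of a linear association between vehicle weight and fuel economy.

t = -1.984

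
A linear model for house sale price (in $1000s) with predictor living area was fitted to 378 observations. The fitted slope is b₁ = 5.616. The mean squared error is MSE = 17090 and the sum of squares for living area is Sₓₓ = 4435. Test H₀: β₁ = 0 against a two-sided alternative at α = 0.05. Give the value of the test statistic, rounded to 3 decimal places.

t = 2.861

SE(b₁) = √(MSE/Sₓₓ) = √(17090/4435) = 1.96302.
t = 5.616 / 1.96302 = 2.861.
df = n − 2 = 376.
Two-sided p ≈ 0.0045, which is < 0.05, so reject H₀.
There is evidence that living area is associated with house sale price.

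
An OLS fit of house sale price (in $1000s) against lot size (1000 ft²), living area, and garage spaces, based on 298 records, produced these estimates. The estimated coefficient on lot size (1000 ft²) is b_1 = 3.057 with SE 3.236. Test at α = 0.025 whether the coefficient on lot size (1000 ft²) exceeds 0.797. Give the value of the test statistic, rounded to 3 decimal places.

H₀: β₁ = 0.797 vs H₁: β₁ > 0.797.
t = (b_1 − β₁⁰)/SE = (3.057 − 0.797) / 3.236 = 0.698.
df = n − k − 1 = 298 − 3 − 1 = 294.
One-sided p ≈ 0.2427, which is ≥ 0.025, so fail to reject H₀.
The data do not give significant evidence that the true slope on lot size (1000 ft²) exceeds 0.797 $1000s per unit, holding the other predictors fixed.

t = 0.698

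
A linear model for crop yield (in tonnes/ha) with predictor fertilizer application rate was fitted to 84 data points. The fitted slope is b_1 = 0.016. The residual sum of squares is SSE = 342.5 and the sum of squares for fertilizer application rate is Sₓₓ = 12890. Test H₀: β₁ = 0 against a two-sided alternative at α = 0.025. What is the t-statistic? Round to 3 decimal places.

MSE = SSE/(n − 2) = 342.5/82 = 4.17683.
SE(b_1) = √(MSE/Sₓₓ) = √(4.17683/12890) = 0.018001.
t = 0.016 / 0.018001 = 0.889.
df = n − 2 = 82.
Two-sided p ≈ 0.3767, which is ≥ 0.025, so fail to reject H₀.
The data do not give significant evidence of an association between fertilizer application rate and crop yield.

t = 0.889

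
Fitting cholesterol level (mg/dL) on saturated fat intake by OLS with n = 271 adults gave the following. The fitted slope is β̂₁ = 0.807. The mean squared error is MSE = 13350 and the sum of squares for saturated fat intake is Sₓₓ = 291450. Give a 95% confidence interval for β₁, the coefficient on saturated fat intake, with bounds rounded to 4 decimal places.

SE(β̂₁) = √(MSE/Sₓₓ) = √(13350/291450) = 0.214022.
df = n − 2 = 269.
t* = t_{0.025, 269} = 1.968822.
Margin = t* × SE = 1.968822 × 0.214022 = 0.421371.
CI: 0.807 ± 0.421371 → (0.3856, 1.2284).
With 95% confidence, each one-unit increase in saturated fat intake is associated with a change of between 0.3856 and 1.2284 mg/dL in cholesterol level.

(0.3856, 1.2284)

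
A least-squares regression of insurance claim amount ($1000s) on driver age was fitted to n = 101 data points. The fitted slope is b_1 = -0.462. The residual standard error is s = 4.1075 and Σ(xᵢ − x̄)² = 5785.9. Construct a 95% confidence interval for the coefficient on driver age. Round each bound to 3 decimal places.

SE(b_1) = s/√Sₓₓ = 4.1075/√5785.9 = 0.0539998.
df = n − 2 = 99.
t* = t_{0.025, 99} = 1.984217.
Margin = t* × SE = 1.984217 × 0.0539998 = 0.10715.
CI: -0.462 ± 0.10715 → (-0.569, -0.355).
With 95% confidence, each one-unit increase in driver age is associated with a change of between -0.569 and -0.355 $1000s in insurance claim amount.

(-0.569, -0.355)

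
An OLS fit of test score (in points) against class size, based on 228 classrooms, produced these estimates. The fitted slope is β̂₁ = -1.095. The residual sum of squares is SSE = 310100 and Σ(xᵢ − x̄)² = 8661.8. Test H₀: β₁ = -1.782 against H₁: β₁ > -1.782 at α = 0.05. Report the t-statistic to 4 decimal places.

MSE = SSE/(n − 2) = 310100/226 = 1372.12.
SE(β̂₁) = √(MSE/Sₓₓ) = √(1372.12/8661.8) = 0.398009.
t = (-1.095 − (-1.782)) / 0.398009 = 1.7261.
df = n − 2 = 226.
One-sided p ≈ 0.0428, which is < 0.05, so reject H₀.
There is evidence that the true slope on class size exceeds -1.782 points per unit.

t = 1.7261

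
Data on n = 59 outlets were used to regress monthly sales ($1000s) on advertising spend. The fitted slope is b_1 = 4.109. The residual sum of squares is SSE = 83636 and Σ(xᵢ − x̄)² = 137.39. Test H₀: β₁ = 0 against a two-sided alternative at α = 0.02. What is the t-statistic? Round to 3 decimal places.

MSE = SSE/(n − 2) = 83636/57 = 1467.3.
SE(b_1) = √(MSE/Sₓₓ) = √(1467.3/137.39) = 3.268.
t = 4.109 / 3.268 = 1.257.
df = n − 2 = 57.
Two-sided p ≈ 0.2138, which is ≥ 0.02, so fail to reject H₀.
The data do not give significant evidence of an association between advertising spend and monthly sales.

t = 1.257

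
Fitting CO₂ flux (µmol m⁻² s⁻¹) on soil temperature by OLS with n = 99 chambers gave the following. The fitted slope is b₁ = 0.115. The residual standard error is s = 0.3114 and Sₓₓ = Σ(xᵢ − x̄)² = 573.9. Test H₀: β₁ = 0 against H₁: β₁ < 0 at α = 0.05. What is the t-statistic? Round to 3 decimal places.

t = 8.847

SE(b₁) = s/√Sₓₓ = 0.3114/√573.9 = 0.0129987.
t = 0.115 / 0.0129987 = 8.847.
df = n − 2 = 97.
One-sided p ≈ 1.0000, which is ≥ 0.05, so fail to reject H₀.
The data do not give significant evidence that the true slope on soil temperature is negative.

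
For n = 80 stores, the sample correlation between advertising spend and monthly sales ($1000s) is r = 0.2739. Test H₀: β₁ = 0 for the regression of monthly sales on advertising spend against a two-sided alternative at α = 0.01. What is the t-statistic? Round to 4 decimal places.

t = r·√(n − 2)/√(1 − r²) = 0.2739·√78/√0.924979 = 2.5152.
df = n − 2 = 78.
Two-sided p ≈ 0.0140, which is ≥ 0.01, so fail to reject H₀.
The data do not give significant evidence of a linear association between advertising spend and monthly sales.

t = 2.5152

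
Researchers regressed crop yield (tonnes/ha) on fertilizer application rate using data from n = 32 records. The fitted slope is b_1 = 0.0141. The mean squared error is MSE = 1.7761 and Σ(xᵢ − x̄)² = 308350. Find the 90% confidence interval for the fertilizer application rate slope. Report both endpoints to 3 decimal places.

SE(b_1) = √(MSE/Sₓₓ) = √(1.7761/308350) = 0.0024.
df = n − 2 = 30.
t* = t_{0.05, 30} = 1.697261.
Margin = t* × SE = 1.697261 × 0.0024 = 0.00407.
CI: 0.0141 ± 0.00407 → (0.010, 0.018).
With 90% confidence, each one-unit increase in fertilizer application rate is associated with a change of between 0.010 and 0.018 tonnes/ha in crop yield.

(0.010, 0.018)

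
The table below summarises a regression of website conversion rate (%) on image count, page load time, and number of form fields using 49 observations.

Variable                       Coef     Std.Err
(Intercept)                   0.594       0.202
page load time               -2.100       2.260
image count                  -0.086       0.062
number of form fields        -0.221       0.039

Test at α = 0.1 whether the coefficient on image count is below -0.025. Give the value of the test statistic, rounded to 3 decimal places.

t = -0.984

Read off: b = -0.086, SE = 0.062 for image count.
H₀: β₁ = -0.025 vs H₁: β₁ < -0.025.
t = (-0.086 − (-0.025)) / 0.062 = -0.984.
df = n − k − 1 = 49 − 3 − 1 = 45.
One-sided p ≈ 0.1652, which is ≥ 0.1, so fail to reject H₀.
The data do not give significant evidence that the true slope on image count is below -0.025 % per unit, holding the other predictors fixed.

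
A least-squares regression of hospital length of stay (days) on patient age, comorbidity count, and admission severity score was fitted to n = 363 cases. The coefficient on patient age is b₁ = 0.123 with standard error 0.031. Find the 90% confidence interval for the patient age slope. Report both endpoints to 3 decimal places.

(0.072, 0.174)

df = n − k − 1 = 363 − 3 − 1 = 359.
t* = t_{0.05, 359} = 1.649109.
Margin = t* × SE = 1.649109 × 0.031 = 0.05112.
CI: 0.123 ± 0.05112 → (0.072, 0.174).
With 90% confidence, each one-unit increase in patient age is associated with a change of between 0.072 and 0.174 days in hospital length of stay, holding the other predictors fixed.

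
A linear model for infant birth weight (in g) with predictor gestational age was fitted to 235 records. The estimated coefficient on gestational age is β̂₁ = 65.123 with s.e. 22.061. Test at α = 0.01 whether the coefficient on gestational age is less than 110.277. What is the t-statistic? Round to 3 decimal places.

H₀: β₁ = 110.277 vs H₁: β₁ < 110.277.
t = (β̂₁ − β₁⁰)/SE = (65.123 − 110.277) / 22.061 = -2.047.
df = n − 2 = 235 − 2 = 233.
One-sided p ≈ 0.0209, which is ≥ 0.01, so fail to reject H₀.
The data do not give significant evidence that the true slope on gestational age is below 110.277 g per unit.

t = -2.047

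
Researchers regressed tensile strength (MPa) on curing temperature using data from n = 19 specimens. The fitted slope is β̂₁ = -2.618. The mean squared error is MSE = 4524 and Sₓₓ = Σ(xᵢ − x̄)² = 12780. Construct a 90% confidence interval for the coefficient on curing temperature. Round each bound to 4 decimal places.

SE(β̂₁) = √(MSE/Sₓₓ) = √(4524/12780) = 0.594971.
df = n − 2 = 17.
t* = t_{0.05, 17} = 1.739607.
Margin = t* × SE = 1.739607 × 0.594971 = 1.035016.
CI: -2.618 ± 1.035016 → (-3.6530, -1.5830).
With 90% confidence, each one-unit increase in curing temperature is associated with a change of between -3.6530 and -1.5830 MPa in tensile strength.

(-3.6530, -1.5830)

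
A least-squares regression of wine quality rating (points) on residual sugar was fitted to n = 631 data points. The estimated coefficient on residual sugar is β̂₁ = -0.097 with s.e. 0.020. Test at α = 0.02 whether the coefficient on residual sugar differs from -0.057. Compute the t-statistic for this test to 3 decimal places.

t = -2.000

H₀: β₁ = -0.057 vs H₁: β₁ ≠ -0.057.
t = (β̂₁ − β₁⁰)/SE = (-0.097 − (-0.057)) / 0.020 = -2.000.
df = n − 2 = 631 − 2 = 629.
Two-sided p ≈ 0.0459, which is ≥ 0.02, so fail to reject H₀.
The data are consistent with a true slope of -0.057 points per unit of residual sugar.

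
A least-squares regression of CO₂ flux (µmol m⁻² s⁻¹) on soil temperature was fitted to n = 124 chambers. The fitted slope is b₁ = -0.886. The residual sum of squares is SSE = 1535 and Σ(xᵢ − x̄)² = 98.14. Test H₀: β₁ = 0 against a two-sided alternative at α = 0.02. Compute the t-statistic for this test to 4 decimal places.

MSE = SSE/(n − 2) = 1535/122 = 12.582.
SE(b₁) = √(MSE/Sₓₓ) = √(12.582/98.14) = 0.358056.
t = -0.886 / 0.358056 = -2.4745.
df = n − 2 = 122.
Two-sided p ≈ 0.0147, which is < 0.02, so reject H₀.
There is evidence that soil temperature is associated with CO₂ flux.

t = -2.4745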